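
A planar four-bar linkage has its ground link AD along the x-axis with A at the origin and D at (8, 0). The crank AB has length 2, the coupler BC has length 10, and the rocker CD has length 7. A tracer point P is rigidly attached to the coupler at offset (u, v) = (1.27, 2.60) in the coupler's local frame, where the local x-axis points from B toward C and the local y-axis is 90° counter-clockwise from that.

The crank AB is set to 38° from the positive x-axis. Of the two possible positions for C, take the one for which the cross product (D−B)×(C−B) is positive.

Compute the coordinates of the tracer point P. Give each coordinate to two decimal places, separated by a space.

A=(0,0), D=(8.00,0)
B = A + 2.00·(cos38°, sin38°) = (1.5760, 1.2313)
|BD| = 6.5409
circle(B,10.00) ∩ circle(D,7.00): a=7.1690, h=6.9718
  candidates: C₊=(9.9293,6.7289) cross=45.602; C₋=(7.3044,-6.9654) cross=-45.602
  mode + wants cross > 0 → take C=(9.9293,6.7289) (cross=45.602)
ex = (C−B)/|BC| = (0.8353,0.5498); ey = (-0.5498,0.8353)
P = B + 1.27·ex + 2.60·ey = (1.2075,4.1014)

1.21 4.10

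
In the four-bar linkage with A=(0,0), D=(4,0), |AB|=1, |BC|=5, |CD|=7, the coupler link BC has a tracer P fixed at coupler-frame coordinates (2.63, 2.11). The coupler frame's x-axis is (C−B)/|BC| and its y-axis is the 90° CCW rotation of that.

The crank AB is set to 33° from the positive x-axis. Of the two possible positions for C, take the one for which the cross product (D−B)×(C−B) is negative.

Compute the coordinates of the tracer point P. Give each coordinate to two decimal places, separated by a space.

1.05 -2.82

A=(0,0), D=(4.00,0)
B = A + 1.00·(cos33°, sin33°) = (0.8387, 0.5446)
|BD| = 3.2079
circle(B,5.00) ∩ circle(D,7.00): a=-2.1368, h=4.5204
  candidates: C₊=(-0.4996,5.3622) cross=14.501; C₋=(-2.0346,-3.5473) cross=-14.501
  mode - wants cross < 0 → take C=(-2.0346,-3.5473) (cross=-14.501)
ex = (C−B)/|BC| = (-0.5747,-0.8184); ey = (0.8184,-0.5747)
P = B + 2.63·ex + 2.11·ey = (1.0542,-2.8203)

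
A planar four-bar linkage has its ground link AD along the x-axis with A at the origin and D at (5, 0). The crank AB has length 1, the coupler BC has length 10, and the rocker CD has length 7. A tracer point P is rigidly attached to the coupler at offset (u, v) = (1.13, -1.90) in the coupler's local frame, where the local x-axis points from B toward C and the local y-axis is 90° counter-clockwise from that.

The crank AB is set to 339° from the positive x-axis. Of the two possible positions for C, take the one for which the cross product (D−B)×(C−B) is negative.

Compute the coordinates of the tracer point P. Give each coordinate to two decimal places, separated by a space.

A=(0,0), D=(5.00,0)
B = A + 1.00·(cos339°, sin339°) = (0.9336, -0.3584)
|BD| = 4.0822
circle(B,10.00) ∩ circle(D,7.00): a=8.2878, h=5.5958
  candidates: C₊=(8.6981,5.9434) cross=22.843; C₋=(9.6806,-5.2050) cross=-22.843
  mode - wants cross < 0 → take C=(9.6806,-5.2050) (cross=-22.843)
ex = (C−B)/|BC| = (0.8747,-0.4847); ey = (0.4847,0.8747)
P = B + 1.13·ex + -1.90·ey = (1.0011,-2.5680)

1.00 -2.57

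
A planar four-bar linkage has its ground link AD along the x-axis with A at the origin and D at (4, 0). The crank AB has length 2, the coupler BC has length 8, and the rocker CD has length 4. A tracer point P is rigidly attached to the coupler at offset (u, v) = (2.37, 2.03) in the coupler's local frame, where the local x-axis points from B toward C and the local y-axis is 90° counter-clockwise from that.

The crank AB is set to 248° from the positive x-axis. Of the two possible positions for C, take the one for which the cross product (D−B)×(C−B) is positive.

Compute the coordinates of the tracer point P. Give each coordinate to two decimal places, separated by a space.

A=(0,0), D=(4.00,0)
B = A + 2.00·(cos248°, sin248°) = (-0.7492, -1.8544)
|BD| = 5.0984
circle(B,8.00) ∩ circle(D,4.00): a=7.2566, h=3.3678
  candidates: C₊=(4.7854,3.9221) cross=17.171; C₋=(7.2353,-2.3522) cross=-17.171
  mode + wants cross > 0 → take C=(4.7854,3.9221) (cross=17.171)
ex = (C−B)/|BC| = (0.6918,0.7221); ey = (-0.7221,0.6918)
P = B + 2.37·ex + 2.03·ey = (-0.5754,1.2613)

-0.58 1.26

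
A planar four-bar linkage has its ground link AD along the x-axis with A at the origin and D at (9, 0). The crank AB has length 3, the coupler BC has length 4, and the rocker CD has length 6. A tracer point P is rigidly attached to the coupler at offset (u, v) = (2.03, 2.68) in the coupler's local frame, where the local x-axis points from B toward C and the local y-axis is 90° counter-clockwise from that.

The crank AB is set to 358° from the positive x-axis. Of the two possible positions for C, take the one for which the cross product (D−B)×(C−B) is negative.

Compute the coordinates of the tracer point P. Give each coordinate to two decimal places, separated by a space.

6.22 -1.07

A=(0,0), D=(9.00,0)
B = A + 3.00·(cos358°, sin358°) = (2.9982, -0.1047)
|BD| = 6.0027
circle(B,4.00) ∩ circle(D,6.00): a=1.3355, h=3.7705
  candidates: C₊=(4.2677,3.6885) cross=22.633; C₋=(4.3992,-3.8513) cross=-22.633
  mode - wants cross < 0 → take C=(4.3992,-3.8513) (cross=-22.633)
ex = (C−B)/|BC| = (0.3503,-0.9367); ey = (0.9367,0.3503)
P = B + 2.03·ex + 2.68·ey = (6.2194,-1.0674)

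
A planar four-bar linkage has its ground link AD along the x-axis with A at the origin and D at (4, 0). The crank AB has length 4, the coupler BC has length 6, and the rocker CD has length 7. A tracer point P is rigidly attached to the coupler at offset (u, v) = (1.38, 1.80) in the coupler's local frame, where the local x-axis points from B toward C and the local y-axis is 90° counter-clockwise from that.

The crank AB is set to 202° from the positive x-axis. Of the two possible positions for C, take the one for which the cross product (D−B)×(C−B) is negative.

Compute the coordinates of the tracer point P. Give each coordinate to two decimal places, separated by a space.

A=(0,0), D=(4.00,0)
B = A + 4.00·(cos202°, sin202°) = (-3.7087, -1.4984)
|BD| = 7.8530
circle(B,6.00) ∩ circle(D,7.00): a=3.0988, h=5.1378
  candidates: C₊=(-1.6472,4.1363) cross=40.348; C₋=(0.3135,-5.9506) cross=-40.348
  mode - wants cross < 0 → take C=(0.3135,-5.9506) (cross=-40.348)
ex = (C−B)/|BC| = (0.6704,-0.7420); ey = (0.7420,0.6704)
P = B + 1.38·ex + 1.80·ey = (-1.4480,-1.3158)

-1.45 -1.32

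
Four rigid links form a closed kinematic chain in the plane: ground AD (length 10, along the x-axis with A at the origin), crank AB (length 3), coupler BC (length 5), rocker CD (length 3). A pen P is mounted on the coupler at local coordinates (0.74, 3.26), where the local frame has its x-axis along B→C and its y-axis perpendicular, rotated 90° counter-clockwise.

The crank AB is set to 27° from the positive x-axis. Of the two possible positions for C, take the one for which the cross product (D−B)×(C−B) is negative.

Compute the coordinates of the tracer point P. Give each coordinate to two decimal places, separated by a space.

4.80 3.94

A=(0,0), D=(10.00,0)
B = A + 3.00·(cos27°, sin27°) = (2.6730, 1.3620)
|BD| = 7.4525
circle(B,5.00) ∩ circle(D,3.00): a=4.7997, h=1.4010
  candidates: C₊=(7.6479,1.8622) cross=10.441; C₋=(7.1359,-0.8926) cross=-10.441
  mode - wants cross < 0 → take C=(7.1359,-0.8926) (cross=-10.441)
ex = (C−B)/|BC| = (0.8926,-0.4509); ey = (0.4509,0.8926)
P = B + 0.74·ex + 3.26·ey = (4.8035,3.9381)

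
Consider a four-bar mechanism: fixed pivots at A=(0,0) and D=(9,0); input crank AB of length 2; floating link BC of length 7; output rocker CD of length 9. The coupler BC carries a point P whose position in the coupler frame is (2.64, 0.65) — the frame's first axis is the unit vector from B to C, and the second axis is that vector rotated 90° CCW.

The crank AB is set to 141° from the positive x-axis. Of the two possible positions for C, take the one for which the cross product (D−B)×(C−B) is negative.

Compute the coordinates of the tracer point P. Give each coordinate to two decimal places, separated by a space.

0.19 -0.82

A=(0,0), D=(9.00,0)
B = A + 2.00·(cos141°, sin141°) = (-1.5543, 1.2586)
|BD| = 10.6291
circle(B,7.00) ∩ circle(D,9.00): a=3.8092, h=5.8728
  candidates: C₊=(2.9236,6.6390) cross=62.422; C₋=(1.5327,-5.0239) cross=-62.422
  mode - wants cross < 0 → take C=(1.5327,-5.0239) (cross=-62.422)
ex = (C−B)/|BC| = (0.4410,-0.8975); ey = (0.8975,0.4410)
P = B + 2.64·ex + 0.65·ey = (0.1933,-0.8241)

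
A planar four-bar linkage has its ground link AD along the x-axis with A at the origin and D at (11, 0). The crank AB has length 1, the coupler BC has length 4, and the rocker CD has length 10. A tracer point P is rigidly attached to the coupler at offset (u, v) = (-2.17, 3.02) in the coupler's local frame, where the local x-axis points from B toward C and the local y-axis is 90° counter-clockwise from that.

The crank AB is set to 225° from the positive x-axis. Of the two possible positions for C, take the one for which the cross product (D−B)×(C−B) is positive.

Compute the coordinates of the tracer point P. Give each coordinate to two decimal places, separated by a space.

A=(0,0), D=(11.00,0)
B = A + 1.00·(cos225°, sin225°) = (-0.7071, -0.7071)
|BD| = 11.7284
circle(B,4.00) ∩ circle(D,10.00): a=2.2832, h=3.2844
  candidates: C₊=(1.3739,2.7089) cross=38.521; C₋=(1.7699,-3.8478) cross=-38.521
  mode + wants cross > 0 → take C=(1.3739,2.7089) (cross=38.521)
ex = (C−B)/|BC| = (0.5203,0.8540); ey = (-0.8540,0.5203)
P = B + -2.17·ex + 3.02·ey = (-4.4152,-0.9891)

-4.42 -0.99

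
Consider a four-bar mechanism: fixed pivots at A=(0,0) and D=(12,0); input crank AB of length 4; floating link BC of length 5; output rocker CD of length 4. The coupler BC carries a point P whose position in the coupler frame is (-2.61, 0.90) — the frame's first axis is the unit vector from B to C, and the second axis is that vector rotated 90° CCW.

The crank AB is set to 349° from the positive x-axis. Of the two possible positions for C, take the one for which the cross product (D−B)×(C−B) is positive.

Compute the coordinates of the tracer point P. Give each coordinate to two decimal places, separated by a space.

1.20 -1.20

A=(0,0), D=(12.00,0)
B = A + 4.00·(cos349°, sin349°) = (3.9265, -0.7632)
|BD| = 8.1095
circle(B,5.00) ∩ circle(D,4.00): a=4.6096, h=1.9368
  candidates: C₊=(8.3334,1.5988) cross=15.706; C₋=(8.6980,-2.2576) cross=-15.706
  mode + wants cross > 0 → take C=(8.3334,1.5988) (cross=15.706)
ex = (C−B)/|BC| = (0.8814,0.4724); ey = (-0.4724,0.8814)
P = B + -2.61·ex + 0.90·ey = (1.2009,-1.2030)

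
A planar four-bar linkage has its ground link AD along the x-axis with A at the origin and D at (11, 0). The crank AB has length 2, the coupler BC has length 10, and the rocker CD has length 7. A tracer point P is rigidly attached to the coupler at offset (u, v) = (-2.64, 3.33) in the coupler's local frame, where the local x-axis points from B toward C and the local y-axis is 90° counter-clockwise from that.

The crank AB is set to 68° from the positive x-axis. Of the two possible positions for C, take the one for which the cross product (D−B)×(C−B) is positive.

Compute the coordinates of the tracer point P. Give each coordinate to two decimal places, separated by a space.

A=(0,0), D=(11.00,0)
B = A + 2.00·(cos68°, sin68°) = (0.7492, 1.8544)
|BD| = 10.4172
circle(B,10.00) ∩ circle(D,7.00): a=7.6565, h=6.4326
  candidates: C₊=(9.4285,6.8213) cross=67.010; C₋=(7.1383,-5.8384) cross=-67.010
  mode + wants cross > 0 → take C=(9.4285,6.8213) (cross=67.010)
ex = (C−B)/|BC| = (0.8679,0.4967); ey = (-0.4967,0.8679)
P = B + -2.64·ex + 3.33·ey = (-3.1961,3.4333)

-3.20 3.43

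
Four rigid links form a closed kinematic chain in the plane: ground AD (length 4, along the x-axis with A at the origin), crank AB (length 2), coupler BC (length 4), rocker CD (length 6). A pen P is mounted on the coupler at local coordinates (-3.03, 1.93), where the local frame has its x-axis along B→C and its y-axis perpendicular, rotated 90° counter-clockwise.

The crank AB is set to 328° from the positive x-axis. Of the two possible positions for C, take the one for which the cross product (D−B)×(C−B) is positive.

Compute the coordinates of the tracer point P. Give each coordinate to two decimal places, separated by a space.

3.71 -4.03

A=(0,0), D=(4.00,0)
B = A + 2.00·(cos328°, sin328°) = (1.6961, -1.0598)
|BD| = 2.5360
circle(B,4.00) ∩ circle(D,6.00): a=-2.6752, h=2.9737
  candidates: C₊=(-1.9771,0.5237) cross=7.541; C₋=(0.5085,-4.8795) cross=-7.541
  mode + wants cross > 0 → take C=(-1.9771,0.5237) (cross=7.541)
ex = (C−B)/|BC| = (-0.9183,0.3959); ey = (-0.3959,-0.9183)
P = B + -3.03·ex + 1.93·ey = (3.7145,-4.0317)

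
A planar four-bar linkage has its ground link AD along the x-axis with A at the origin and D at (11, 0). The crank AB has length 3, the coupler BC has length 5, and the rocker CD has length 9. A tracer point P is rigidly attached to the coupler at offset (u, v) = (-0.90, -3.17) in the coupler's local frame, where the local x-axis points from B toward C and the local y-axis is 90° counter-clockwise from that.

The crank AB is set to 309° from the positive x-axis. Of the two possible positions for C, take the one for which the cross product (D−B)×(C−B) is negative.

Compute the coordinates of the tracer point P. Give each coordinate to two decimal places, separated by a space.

A=(0,0), D=(11.00,0)
B = A + 3.00·(cos309°, sin309°) = (1.8880, -2.3314)
|BD| = 9.4056
circle(B,5.00) ∩ circle(D,9.00): a=1.7258, h=4.6927
  candidates: C₊=(2.3967,2.6426) cross=44.138; C₋=(4.7232,-6.4499) cross=-44.138
  mode - wants cross < 0 → take C=(4.7232,-6.4499) (cross=-44.138)
ex = (C−B)/|BC| = (0.5670,-0.8237); ey = (0.8237,0.5670)
P = B + -0.90·ex + -3.17·ey = (-1.2335,-3.3876)

-1.23 -3.39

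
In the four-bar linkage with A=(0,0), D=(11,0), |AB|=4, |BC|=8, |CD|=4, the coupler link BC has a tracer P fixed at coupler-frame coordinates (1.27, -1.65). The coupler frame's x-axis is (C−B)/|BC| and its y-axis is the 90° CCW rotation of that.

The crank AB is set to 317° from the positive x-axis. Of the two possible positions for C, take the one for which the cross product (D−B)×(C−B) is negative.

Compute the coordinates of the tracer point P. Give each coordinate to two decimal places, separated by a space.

A=(0,0), D=(11.00,0)
B = A + 4.00·(cos317°, sin317°) = (2.9254, -2.7280)
|BD| = 8.5230
circle(B,8.00) ∩ circle(D,4.00): a=7.0774, h=3.7297
  candidates: C₊=(8.4367,3.0708) cross=31.788; C₋=(10.8243,-3.9961) cross=-31.788
  mode - wants cross < 0 → take C=(10.8243,-3.9961) (cross=-31.788)
ex = (C−B)/|BC| = (0.9874,-0.1585); ey = (0.1585,0.9874)
P = B + 1.27·ex + -1.65·ey = (3.9178,-4.5584)

3.92 -4.56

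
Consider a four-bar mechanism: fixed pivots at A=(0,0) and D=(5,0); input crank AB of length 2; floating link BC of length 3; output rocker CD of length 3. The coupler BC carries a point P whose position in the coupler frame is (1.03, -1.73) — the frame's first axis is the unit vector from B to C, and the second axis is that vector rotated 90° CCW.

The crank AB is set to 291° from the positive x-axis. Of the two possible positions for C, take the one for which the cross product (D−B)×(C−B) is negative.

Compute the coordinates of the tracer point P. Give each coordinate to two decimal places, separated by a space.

A=(0,0), D=(5.00,0)
B = A + 2.00·(cos291°, sin291°) = (0.7167, -1.8672)
|BD| = 4.6725
circle(B,3.00) ∩ circle(D,3.00): a=2.3363, h=1.8820
  candidates: C₊=(2.1063,0.7916) cross=8.794; C₋=(3.6104,-2.6588) cross=-8.794
  mode - wants cross < 0 → take C=(3.6104,-2.6588) (cross=-8.794)
ex = (C−B)/|BC| = (0.9646,-0.2639); ey = (0.2639,0.9646)
P = B + 1.03·ex + -1.73·ey = (1.2537,-3.8076)

1.25 -3.81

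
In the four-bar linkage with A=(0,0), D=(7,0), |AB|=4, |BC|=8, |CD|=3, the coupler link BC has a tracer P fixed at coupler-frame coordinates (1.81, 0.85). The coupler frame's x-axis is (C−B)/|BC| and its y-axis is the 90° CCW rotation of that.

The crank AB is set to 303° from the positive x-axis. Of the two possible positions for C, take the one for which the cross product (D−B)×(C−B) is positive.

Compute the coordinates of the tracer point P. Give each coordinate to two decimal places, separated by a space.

2.60 -1.40

A=(0,0), D=(7.00,0)
B = A + 4.00·(cos303°, sin303°) = (2.1786, -3.3547)
|BD| = 5.8737
circle(B,8.00) ∩ circle(D,3.00): a=7.6187, h=2.4402
  candidates: C₊=(7.0387,2.9998) cross=14.333; C₋=(9.8261,-1.0064) cross=-14.333
  mode + wants cross > 0 → take C=(7.0387,2.9998) (cross=14.333)
ex = (C−B)/|BC| = (0.6075,0.7943); ey = (-0.7943,0.6075)
P = B + 1.81·ex + 0.85·ey = (2.6030,-1.4006)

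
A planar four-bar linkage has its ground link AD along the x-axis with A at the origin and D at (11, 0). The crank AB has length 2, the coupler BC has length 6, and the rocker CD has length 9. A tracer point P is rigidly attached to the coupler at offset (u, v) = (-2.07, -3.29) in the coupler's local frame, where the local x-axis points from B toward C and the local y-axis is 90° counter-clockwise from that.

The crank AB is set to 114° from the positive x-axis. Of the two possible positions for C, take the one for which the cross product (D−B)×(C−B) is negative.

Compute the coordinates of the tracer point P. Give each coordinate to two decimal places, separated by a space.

-4.70 1.69

A=(0,0), D=(11.00,0)
B = A + 2.00·(cos114°, sin114°) = (-0.8135, 1.8271)
|BD| = 11.9539
circle(B,6.00) ∩ circle(D,9.00): a=4.0947, h=4.3856
  candidates: C₊=(3.9035,5.5353) cross=52.425; C₋=(2.5628,-3.1328) cross=-52.425
  mode - wants cross < 0 → take C=(2.5628,-3.1328) (cross=-52.425)
ex = (C−B)/|BC| = (0.5627,-0.8266); ey = (0.8266,0.5627)
P = B + -2.07·ex + -3.29·ey = (-4.6980,1.6869)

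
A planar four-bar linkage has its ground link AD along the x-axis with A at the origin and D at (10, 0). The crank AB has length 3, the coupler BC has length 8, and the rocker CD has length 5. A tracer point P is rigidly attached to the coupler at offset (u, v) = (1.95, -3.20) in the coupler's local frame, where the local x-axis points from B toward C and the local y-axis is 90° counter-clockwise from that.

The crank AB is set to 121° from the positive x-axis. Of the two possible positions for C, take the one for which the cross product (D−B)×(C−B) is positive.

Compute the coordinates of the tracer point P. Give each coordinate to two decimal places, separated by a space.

0.75 -0.39

A=(0,0), D=(10.00,0)
B = A + 3.00·(cos121°, sin121°) = (-1.5451, 2.5715)
|BD| = 11.8280
circle(B,8.00) ∩ circle(D,5.00): a=7.5626, h=2.6089
  candidates: C₊=(6.4038,3.4738) cross=30.858; C₋=(5.2694,-1.6192) cross=-30.858
  mode + wants cross > 0 → take C=(6.4038,3.4738) (cross=30.858)
ex = (C−B)/|BC| = (0.9936,0.1128); ey = (-0.1128,0.9936)
P = B + 1.95·ex + -3.20·ey = (0.7534,-0.3881)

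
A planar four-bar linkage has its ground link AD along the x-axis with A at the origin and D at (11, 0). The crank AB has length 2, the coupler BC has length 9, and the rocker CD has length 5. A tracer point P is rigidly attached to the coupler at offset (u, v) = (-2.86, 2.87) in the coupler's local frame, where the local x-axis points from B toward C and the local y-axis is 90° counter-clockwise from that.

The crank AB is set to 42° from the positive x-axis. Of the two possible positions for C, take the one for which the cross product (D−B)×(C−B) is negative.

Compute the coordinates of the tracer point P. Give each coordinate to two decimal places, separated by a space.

A=(0,0), D=(11.00,0)
B = A + 2.00·(cos42°, sin42°) = (1.4863, 1.3383)
|BD| = 9.6074
circle(B,9.00) ∩ circle(D,5.00): a=7.7181, h=4.6293
  candidates: C₊=(9.7740,4.8474) cross=44.476; C₋=(8.4843,-4.3210) cross=-44.476
  mode - wants cross < 0 → take C=(8.4843,-4.3210) (cross=-44.476)
ex = (C−B)/|BC| = (0.7776,-0.6288); ey = (0.6288,0.7776)
P = B + -2.86·ex + 2.87·ey = (1.0672,5.3683)

1.07 5.37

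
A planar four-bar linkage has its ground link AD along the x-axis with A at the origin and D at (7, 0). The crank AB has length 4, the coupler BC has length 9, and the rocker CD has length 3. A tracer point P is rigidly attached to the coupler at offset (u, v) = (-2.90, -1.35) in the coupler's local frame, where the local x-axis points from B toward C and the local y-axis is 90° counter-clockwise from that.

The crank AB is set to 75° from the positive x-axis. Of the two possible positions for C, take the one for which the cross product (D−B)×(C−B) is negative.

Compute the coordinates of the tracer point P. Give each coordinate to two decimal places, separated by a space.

A=(0,0), D=(7.00,0)
B = A + 4.00·(cos75°, sin75°) = (1.0353, 3.8637)
|BD| = 7.1068
circle(B,9.00) ∩ circle(D,3.00): a=8.6190, h=2.5910
  candidates: C₊=(9.6778,1.3525) cross=18.414; C₋=(6.8606,-2.9968) cross=-18.414
  mode - wants cross < 0 → take C=(6.8606,-2.9968) (cross=-18.414)
ex = (C−B)/|BC| = (0.6473,-0.7623); ey = (0.7623,0.6473)
P = B + -2.90·ex + -1.35·ey = (-1.8708,5.2005)

-1.87 5.20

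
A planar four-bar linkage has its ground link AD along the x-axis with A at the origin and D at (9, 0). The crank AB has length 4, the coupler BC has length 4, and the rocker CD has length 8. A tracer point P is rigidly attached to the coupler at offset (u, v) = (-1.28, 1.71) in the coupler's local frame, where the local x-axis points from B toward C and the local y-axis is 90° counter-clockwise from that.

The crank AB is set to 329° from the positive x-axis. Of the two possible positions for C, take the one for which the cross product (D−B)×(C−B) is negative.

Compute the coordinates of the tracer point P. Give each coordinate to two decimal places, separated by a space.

A=(0,0), D=(9.00,0)
B = A + 4.00·(cos329°, sin329°) = (3.4287, -2.0602)
|BD| = 5.9400
circle(B,4.00) ∩ circle(D,8.00): a=-1.0704, h=3.8541
  candidates: C₊=(1.0880,1.1835) cross=22.894; C₋=(3.7614,-6.0463) cross=-22.894
  mode - wants cross < 0 → take C=(3.7614,-6.0463) (cross=-22.894)
ex = (C−B)/|BC| = (0.0832,-0.9965); ey = (0.9965,0.0832)
P = B + -1.28·ex + 1.71·ey = (5.0263,-0.6423)

5.03 -0.64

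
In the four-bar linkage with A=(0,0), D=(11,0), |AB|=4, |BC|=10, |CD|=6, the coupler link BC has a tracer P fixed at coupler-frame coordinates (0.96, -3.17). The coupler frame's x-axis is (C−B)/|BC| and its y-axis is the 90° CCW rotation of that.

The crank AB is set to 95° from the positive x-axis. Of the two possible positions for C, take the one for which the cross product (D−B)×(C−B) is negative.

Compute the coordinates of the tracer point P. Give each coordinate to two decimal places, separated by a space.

A=(0,0), D=(11.00,0)
B = A + 4.00·(cos95°, sin95°) = (-0.3486, 3.9848)
|BD| = 12.0279
circle(B,10.00) ∩ circle(D,6.00): a=8.6744, h=4.9754
  candidates: C₊=(9.4842,5.8054) cross=59.843; C₋=(6.1876,-3.5834) cross=-59.843
  mode - wants cross < 0 → take C=(6.1876,-3.5834) (cross=-59.843)
ex = (C−B)/|BC| = (0.6536,-0.7568); ey = (0.7568,0.6536)
P = B + 0.96·ex + -3.17·ey = (-2.1203,1.1862)

-2.12 1.19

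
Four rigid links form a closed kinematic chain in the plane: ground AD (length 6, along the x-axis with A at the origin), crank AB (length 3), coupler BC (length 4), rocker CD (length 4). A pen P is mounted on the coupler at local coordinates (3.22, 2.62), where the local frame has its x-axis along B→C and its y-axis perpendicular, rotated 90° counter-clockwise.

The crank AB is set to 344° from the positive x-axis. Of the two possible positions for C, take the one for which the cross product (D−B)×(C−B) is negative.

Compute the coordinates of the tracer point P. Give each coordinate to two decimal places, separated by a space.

A=(0,0), D=(6.00,0)
B = A + 3.00·(cos344°, sin344°) = (2.8838, -0.8269)
|BD| = 3.2241
circle(B,4.00) ∩ circle(D,4.00): a=1.6120, h=3.6608
  candidates: C₊=(3.5030,3.1249) cross=11.803; C₋=(5.3808,-3.9518) cross=-11.803
  mode - wants cross < 0 → take C=(5.3808,-3.9518) (cross=-11.803)
ex = (C−B)/|BC| = (0.6243,-0.7812); ey = (0.7812,0.6243)
P = B + 3.22·ex + 2.62·ey = (6.9407,-1.7069)

6.94 -1.71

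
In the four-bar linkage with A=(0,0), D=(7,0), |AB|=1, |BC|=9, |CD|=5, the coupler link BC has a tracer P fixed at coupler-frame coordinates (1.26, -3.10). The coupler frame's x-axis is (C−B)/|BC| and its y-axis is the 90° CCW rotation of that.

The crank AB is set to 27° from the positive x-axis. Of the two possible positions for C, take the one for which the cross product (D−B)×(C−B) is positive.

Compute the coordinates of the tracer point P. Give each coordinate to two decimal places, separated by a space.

A=(0,0), D=(7.00,0)
B = A + 1.00·(cos27°, sin27°) = (0.8910, 0.4540)
|BD| = 6.1258
circle(B,9.00) ∩ circle(D,5.00): a=7.6337, h=4.7672
  candidates: C₊=(8.8570,4.6423) cross=29.203; C₋=(8.1504,-4.8659) cross=-29.203
  mode + wants cross > 0 → take C=(8.8570,4.6423) (cross=29.203)
ex = (C−B)/|BC| = (0.8851,0.4654); ey = (-0.4654,0.8851)
P = B + 1.26·ex + -3.10·ey = (3.4489,-1.7035)

3.45 -1.70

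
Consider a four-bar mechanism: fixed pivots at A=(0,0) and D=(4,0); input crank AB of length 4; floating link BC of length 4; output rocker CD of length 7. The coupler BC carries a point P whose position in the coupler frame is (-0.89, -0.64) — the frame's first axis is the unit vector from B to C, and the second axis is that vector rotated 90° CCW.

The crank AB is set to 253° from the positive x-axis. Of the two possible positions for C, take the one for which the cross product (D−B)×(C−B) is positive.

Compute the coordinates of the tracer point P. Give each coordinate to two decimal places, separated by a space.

A=(0,0), D=(4.00,0)
B = A + 4.00·(cos253°, sin253°) = (-1.1695, -3.8252)
|BD| = 6.4309
circle(B,4.00) ∩ circle(D,7.00): a=0.6497, h=3.9469
  candidates: C₊=(-2.9949,-0.2660) cross=25.382; C₋=(1.7005,-6.6115) cross=-25.382
  mode + wants cross > 0 → take C=(-2.9949,-0.2660) (cross=25.382)
ex = (C−B)/|BC| = (-0.4564,0.8898); ey = (-0.8898,-0.4564)
P = B + -0.89·ex + -0.64·ey = (-0.1939,-4.3251)

-0.19 -4.33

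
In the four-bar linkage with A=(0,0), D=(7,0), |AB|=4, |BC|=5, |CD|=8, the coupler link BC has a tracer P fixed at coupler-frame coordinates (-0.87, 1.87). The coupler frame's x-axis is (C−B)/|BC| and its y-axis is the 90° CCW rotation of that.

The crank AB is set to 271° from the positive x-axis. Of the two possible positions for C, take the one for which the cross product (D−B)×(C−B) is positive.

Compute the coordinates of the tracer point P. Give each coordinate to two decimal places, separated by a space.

A=(0,0), D=(7.00,0)
B = A + 4.00·(cos271°, sin271°) = (0.0698, -3.9994)
|BD| = 8.0014
circle(B,5.00) ∩ circle(D,8.00): a=1.5636, h=4.7492
  candidates: C₊=(-0.9497,0.8956) cross=38.000; C₋=(3.7979,-7.3312) cross=-38.000
  mode + wants cross > 0 → take C=(-0.9497,0.8956) (cross=38.000)
ex = (C−B)/|BC| = (-0.2039,0.9790); ey = (-0.9790,-0.2039)
P = B + -0.87·ex + 1.87·ey = (-1.5835,-5.2324)

-1.58 -5.23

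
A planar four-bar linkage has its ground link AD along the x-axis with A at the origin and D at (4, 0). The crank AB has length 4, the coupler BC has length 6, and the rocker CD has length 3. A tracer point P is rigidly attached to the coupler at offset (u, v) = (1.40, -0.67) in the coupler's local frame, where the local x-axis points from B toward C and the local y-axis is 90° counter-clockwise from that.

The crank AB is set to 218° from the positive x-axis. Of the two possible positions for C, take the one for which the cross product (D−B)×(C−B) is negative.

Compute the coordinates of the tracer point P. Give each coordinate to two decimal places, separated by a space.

A=(0,0), D=(4.00,0)
B = A + 4.00·(cos218°, sin218°) = (-3.1520, -2.4626)
|BD| = 7.5641
circle(B,6.00) ∩ circle(D,3.00): a=5.5668, h=2.2384
  candidates: C₊=(1.3827,1.4662) cross=16.932; C₋=(2.8402,-2.7668) cross=-16.932
  mode - wants cross < 0 → take C=(2.8402,-2.7668) (cross=-16.932)
ex = (C−B)/|BC| = (0.9987,-0.0507); ey = (0.0507,0.9987)
P = B + 1.40·ex + -0.67·ey = (-1.7878,-3.2027)

-1.79 -3.20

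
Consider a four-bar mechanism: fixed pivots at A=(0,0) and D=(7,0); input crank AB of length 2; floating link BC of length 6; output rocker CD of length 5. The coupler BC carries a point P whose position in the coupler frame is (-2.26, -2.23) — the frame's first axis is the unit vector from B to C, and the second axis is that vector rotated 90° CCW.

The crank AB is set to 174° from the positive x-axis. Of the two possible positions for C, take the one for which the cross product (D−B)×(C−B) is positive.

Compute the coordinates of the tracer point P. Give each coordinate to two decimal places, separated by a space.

-2.81 -2.86

A=(0,0), D=(7.00,0)
B = A + 2.00·(cos174°, sin174°) = (-1.9890, 0.2091)
|BD| = 8.9915
circle(B,6.00) ∩ circle(D,5.00): a=5.1074, h=3.1487
  candidates: C₊=(3.1902,3.2381) cross=28.311; C₋=(3.0438,-3.0575) cross=-28.311
  mode + wants cross > 0 → take C=(3.1902,3.2381) (cross=28.311)
ex = (C−B)/|BC| = (0.8632,0.5048); ey = (-0.5048,0.8632)
P = B + -2.26·ex + -2.23·ey = (-2.8141,-2.8569)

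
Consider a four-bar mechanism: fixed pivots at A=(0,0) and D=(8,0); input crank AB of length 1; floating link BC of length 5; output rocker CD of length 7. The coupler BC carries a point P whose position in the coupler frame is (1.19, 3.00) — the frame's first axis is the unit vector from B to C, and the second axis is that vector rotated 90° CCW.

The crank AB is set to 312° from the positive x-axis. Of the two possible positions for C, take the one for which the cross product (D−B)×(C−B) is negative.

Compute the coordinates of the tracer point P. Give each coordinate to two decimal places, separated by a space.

3.86 -0.27

A=(0,0), D=(8.00,0)
B = A + 1.00·(cos312°, sin312°) = (0.6691, -0.7431)
|BD| = 7.3684
circle(B,5.00) ∩ circle(D,7.00): a=2.0557, h=4.5579
  candidates: C₊=(2.2546,3.9988) cross=33.584; C₋=(3.1740,-5.0705) cross=-33.584
  mode - wants cross < 0 → take C=(3.1740,-5.0705) (cross=-33.584)
ex = (C−B)/|BC| = (0.5010,-0.8655); ey = (0.8655,0.5010)
P = B + 1.19·ex + 3.00·ey = (3.8617,-0.2701)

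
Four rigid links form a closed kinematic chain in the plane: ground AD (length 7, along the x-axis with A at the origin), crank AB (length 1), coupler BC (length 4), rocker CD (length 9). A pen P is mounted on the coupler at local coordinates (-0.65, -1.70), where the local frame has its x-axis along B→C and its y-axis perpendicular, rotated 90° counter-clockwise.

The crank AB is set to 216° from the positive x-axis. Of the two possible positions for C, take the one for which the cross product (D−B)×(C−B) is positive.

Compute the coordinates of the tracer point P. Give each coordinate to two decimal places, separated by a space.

0.96 -1.01

A=(0,0), D=(7.00,0)
B = A + 1.00·(cos216°, sin216°) = (-0.8090, -0.5878)
|BD| = 7.8311
circle(B,4.00) ∩ circle(D,9.00): a=-0.2346, h=3.9931
  candidates: C₊=(-1.3426,3.3765) cross=31.271; C₋=(-0.7432,-4.5872) cross=-31.271
  mode + wants cross > 0 → take C=(-1.3426,3.3765) (cross=31.271)
ex = (C−B)/|BC| = (-0.1334,0.9911); ey = (-0.9911,-0.1334)
P = B + -0.65·ex + -1.70·ey = (0.9625,-1.0052)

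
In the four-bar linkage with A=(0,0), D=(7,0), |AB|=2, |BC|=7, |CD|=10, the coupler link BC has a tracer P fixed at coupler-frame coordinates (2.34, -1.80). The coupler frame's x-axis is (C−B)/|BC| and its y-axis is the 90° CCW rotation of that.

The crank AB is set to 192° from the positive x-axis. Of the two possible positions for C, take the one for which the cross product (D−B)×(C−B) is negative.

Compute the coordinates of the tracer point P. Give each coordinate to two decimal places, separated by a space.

A=(0,0), D=(7.00,0)
B = A + 2.00·(cos192°, sin192°) = (-1.9563, -0.4158)
|BD| = 8.9659
circle(B,7.00) ∩ circle(D,10.00): a=1.6389, h=6.8054
  candidates: C₊=(-0.6348,6.4583) cross=61.017; C₋=(-0.0036,-7.1379) cross=-61.017
  mode - wants cross < 0 → take C=(-0.0036,-7.1379) (cross=-61.017)
ex = (C−B)/|BC| = (0.2790,-0.9603); ey = (0.9603,0.2790)
P = B + 2.34·ex + -1.80·ey = (-3.0321,-3.1651)

-3.03 -3.17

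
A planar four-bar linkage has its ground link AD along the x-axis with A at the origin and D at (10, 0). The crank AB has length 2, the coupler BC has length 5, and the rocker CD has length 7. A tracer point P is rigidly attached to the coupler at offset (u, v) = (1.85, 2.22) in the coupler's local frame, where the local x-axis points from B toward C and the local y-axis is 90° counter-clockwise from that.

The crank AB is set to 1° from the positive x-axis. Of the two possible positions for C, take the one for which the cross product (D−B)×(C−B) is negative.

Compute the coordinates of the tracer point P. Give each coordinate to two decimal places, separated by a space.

A=(0,0), D=(10.00,0)
B = A + 2.00·(cos1°, sin1°) = (1.9997, 0.0349)
|BD| = 8.0004
circle(B,5.00) ∩ circle(D,7.00): a=2.5003, h=4.3300
  candidates: C₊=(4.5188,4.3539) cross=34.641; C₋=(4.4810,-4.3059) cross=-34.641
  mode - wants cross < 0 → take C=(4.4810,-4.3059) (cross=-34.641)
ex = (C−B)/|BC| = (0.4963,-0.8682); ey = (0.8682,0.4963)
P = B + 1.85·ex + 2.22·ey = (4.8451,-0.4695)

4.85 -0.47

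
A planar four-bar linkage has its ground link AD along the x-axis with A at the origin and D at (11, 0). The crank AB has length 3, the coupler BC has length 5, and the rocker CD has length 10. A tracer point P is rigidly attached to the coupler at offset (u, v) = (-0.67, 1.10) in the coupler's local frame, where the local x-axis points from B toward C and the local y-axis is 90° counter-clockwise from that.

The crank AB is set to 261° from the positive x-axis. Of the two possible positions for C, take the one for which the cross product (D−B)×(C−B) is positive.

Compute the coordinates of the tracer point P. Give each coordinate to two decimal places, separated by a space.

A=(0,0), D=(11.00,0)
B = A + 3.00·(cos261°, sin261°) = (-0.4693, -2.9631)
|BD| = 11.8459
circle(B,5.00) ∩ circle(D,10.00): a=2.7573, h=4.1710
  candidates: C₊=(1.1570,1.7651) cross=49.409; C₋=(3.2436,-6.3118) cross=-49.409
  mode + wants cross > 0 → take C=(1.1570,1.7651) (cross=49.409)
ex = (C−B)/|BC| = (0.3253,0.9456); ey = (-0.9456,0.3253)
P = B + -0.67·ex + 1.10·ey = (-1.7274,-3.2388)

-1.73 -3.24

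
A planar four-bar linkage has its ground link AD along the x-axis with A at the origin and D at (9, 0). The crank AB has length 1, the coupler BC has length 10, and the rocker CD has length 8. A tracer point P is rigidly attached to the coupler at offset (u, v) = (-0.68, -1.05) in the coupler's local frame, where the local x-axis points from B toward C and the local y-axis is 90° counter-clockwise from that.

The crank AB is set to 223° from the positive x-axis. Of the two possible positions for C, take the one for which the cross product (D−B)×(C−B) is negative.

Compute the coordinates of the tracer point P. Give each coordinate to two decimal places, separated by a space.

A=(0,0), D=(9.00,0)
B = A + 1.00·(cos223°, sin223°) = (-0.7314, -0.6820)
|BD| = 9.7552
circle(B,10.00) ∩ circle(D,8.00): a=6.7228, h=7.4030
  candidates: C₊=(5.4574,7.1729) cross=72.218; C₋=(6.4925,-7.5969) cross=-72.218
  mode - wants cross < 0 → take C=(6.4925,-7.5969) (cross=-72.218)
ex = (C−B)/|BC| = (0.7224,-0.6915); ey = (0.6915,0.7224)
P = B + -0.68·ex + -1.05·ey = (-1.9486,-0.9703)

-1.95 -0.97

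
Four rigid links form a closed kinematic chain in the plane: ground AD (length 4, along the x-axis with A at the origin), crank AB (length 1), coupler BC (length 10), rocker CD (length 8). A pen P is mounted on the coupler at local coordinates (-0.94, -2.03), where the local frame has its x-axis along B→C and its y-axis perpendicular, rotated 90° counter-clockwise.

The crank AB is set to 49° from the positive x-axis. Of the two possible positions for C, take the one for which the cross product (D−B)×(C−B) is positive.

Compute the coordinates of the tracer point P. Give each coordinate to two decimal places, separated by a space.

A=(0,0), D=(4.00,0)
B = A + 1.00·(cos49°, sin49°) = (0.6561, 0.7547)
|BD| = 3.4281
circle(B,10.00) ∩ circle(D,8.00): a=6.9648, h=7.1757
  candidates: C₊=(9.0298,6.2210) cross=24.599; C₋=(5.8702,-7.7783) cross=-24.599
  mode + wants cross > 0 → take C=(9.0298,6.2210) (cross=24.599)
ex = (C−B)/|BC| = (0.8374,0.5466); ey = (-0.5466,0.8374)
P = B + -0.94·ex + -2.03·ey = (0.9786,-1.4590)

0.98 -1.46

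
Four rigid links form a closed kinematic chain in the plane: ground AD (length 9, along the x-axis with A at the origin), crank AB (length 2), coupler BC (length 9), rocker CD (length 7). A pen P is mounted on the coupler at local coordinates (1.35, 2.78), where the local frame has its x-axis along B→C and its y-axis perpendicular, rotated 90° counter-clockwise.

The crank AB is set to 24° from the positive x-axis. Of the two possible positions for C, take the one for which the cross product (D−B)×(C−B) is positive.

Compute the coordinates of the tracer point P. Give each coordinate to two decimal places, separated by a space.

A=(0,0), D=(9.00,0)
B = A + 2.00·(cos24°, sin24°) = (1.8271, 0.8135)
|BD| = 7.2189
circle(B,9.00) ∩ circle(D,7.00): a=5.8259, h=6.8600
  candidates: C₊=(8.3889,6.9733) cross=49.522; C₋=(6.8428,-6.6593) cross=-49.522
  mode + wants cross > 0 → take C=(8.3889,6.9733) (cross=49.522)
ex = (C−B)/|BC| = (0.7291,0.6844); ey = (-0.6844,0.7291)
P = B + 1.35·ex + 2.78·ey = (0.9087,3.7643)

0.91 3.76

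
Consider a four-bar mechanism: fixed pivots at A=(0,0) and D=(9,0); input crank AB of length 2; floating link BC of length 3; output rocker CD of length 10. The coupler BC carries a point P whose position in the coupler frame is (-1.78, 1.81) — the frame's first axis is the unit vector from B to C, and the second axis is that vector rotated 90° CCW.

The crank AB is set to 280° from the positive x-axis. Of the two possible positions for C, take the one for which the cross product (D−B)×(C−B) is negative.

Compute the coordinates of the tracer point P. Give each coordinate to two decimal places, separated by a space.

A=(0,0), D=(9.00,0)
B = A + 2.00·(cos280°, sin280°) = (0.3473, -1.9696)
|BD| = 8.8740
circle(B,3.00) ∩ circle(D,10.00): a=-0.6903, h=2.9195
  candidates: C₊=(-0.9738,0.7239) cross=25.908; C₋=(0.3222,-4.9695) cross=-25.908
  mode - wants cross < 0 → take C=(0.3222,-4.9695) (cross=-25.908)
ex = (C−B)/|BC| = (-0.0084,-1.0000); ey = (1.0000,-0.0084)
P = B + -1.78·ex + 1.81·ey = (2.1721,-0.2048)

2.17 -0.20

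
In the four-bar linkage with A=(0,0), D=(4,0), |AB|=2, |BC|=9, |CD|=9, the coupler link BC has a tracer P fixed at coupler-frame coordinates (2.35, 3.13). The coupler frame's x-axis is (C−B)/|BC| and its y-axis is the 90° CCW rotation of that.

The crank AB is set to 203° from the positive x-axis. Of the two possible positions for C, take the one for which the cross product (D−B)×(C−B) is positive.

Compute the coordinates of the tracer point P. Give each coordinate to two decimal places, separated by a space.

A=(0,0), D=(4.00,0)
B = A + 2.00·(cos203°, sin203°) = (-1.8410, -0.7815)
|BD| = 5.8931
circle(B,9.00) ∩ circle(D,9.00): a=2.9465, h=8.5040
  candidates: C₊=(-0.0482,8.0382) cross=50.115; C₋=(2.2072,-8.8196) cross=-50.115
  mode + wants cross > 0 → take C=(-0.0482,8.0382) (cross=50.115)
ex = (C−B)/|BC| = (0.1992,0.9800); ey = (-0.9800,0.1992)
P = B + 2.35·ex + 3.13·ey = (-4.4402,2.1449)

-4.44 2.14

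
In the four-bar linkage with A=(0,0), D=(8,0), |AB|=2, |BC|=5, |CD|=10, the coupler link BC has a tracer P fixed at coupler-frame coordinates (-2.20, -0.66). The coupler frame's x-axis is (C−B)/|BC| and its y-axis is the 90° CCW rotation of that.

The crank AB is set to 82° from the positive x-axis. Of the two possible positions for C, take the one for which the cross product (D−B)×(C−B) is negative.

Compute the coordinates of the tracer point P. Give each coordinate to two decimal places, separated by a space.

A=(0,0), D=(8.00,0)
B = A + 2.00·(cos82°, sin82°) = (0.2783, 1.9805)
|BD| = 7.9716
circle(B,5.00) ∩ circle(D,10.00): a=-0.7184, h=4.9481
  candidates: C₊=(0.8118,6.9520) cross=39.444; C₋=(-1.6469,-2.6340) cross=-39.444
  mode - wants cross < 0 → take C=(-1.6469,-2.6340) (cross=-39.444)
ex = (C−B)/|BC| = (-0.3850,-0.9229); ey = (0.9229,-0.3850)
P = B + -2.20·ex + -0.66·ey = (0.5163,4.2650)

0.52 4.27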